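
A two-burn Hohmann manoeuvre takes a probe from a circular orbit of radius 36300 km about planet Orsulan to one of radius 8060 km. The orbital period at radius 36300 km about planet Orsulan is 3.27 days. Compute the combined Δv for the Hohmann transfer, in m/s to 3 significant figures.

Δv = 799 m/s

From Kepler's third law T² = 4π²r³/μ at r = 36300 km, T = 3.27 days = 3.27 × 86400 s = 2.82528×10^5 s: μ = 4π²r³/T² = 23656.8 km³/s².
The Hohmann ellipse has a_t = (r₁ + r₂)/2 = 22180 km.
Circular speed at r₁: v₁ = √(μ/r₁) = √(23656.8/36300) = 0.80728 km/s.
Transfer-orbit speed at r₁ (vis-viva): v_a = √[μ(2/r₁ − 1/a_t)] = 0.48664 km/s.
First burn Δv₁ = |v_a − v₁| = 0.3206 km/s.
At r₂, v₂ = √(μ/r₂) = 1.7132 km/s.
Transfer-orbit speed at r₂: v_p = √[μ(2/r₂ − 1/a_t)] = 2.1917 km/s.
Second burn Δv₂ = |v₂ − v_p| = 0.4785 km/s.
Total Δv = Δv₁ + Δv₂ = 0.7991 km/s.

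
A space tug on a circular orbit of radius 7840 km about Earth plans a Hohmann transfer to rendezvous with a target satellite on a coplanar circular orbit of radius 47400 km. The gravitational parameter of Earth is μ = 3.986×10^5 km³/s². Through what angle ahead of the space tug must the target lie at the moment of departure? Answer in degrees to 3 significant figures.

Transfer-ellipse semi-major axis a_t = (r₁ + r₂)/2 = (7840 + 47400)/2 = 27620 km.
The half-period of the transfer ellipse is t = π√(a_t³/μ) = 22841 s.
Target angular speed ω₂ = √(μ/r₂³) = 6.1179×10^-5 rad/s.
Angle swept by the target during transfer: ω₂·t = 1.39739 rad = 80.06°.
Arrival is 180° from departure on the ellipse, so φ = 180° − 80.06° = 99.9°.

φ = 99.9°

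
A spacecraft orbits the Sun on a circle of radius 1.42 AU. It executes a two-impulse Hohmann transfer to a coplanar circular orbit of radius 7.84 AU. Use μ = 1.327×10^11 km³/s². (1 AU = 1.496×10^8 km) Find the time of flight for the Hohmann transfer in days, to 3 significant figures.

In km: r₁ = 1.42 × 1.496×10^8 = 2.12432×10^8 km; r₂ = 7.84 × 1.496×10^8 = 1.172864×10^9 km.
Semi-major axis of the transfer orbit: a_t = (2.12432×10^8 + 1.172864×10^9)/2 = 6.92648×10^8 km.
By Kepler's third law the transfer-orbit period is T = 2π√(a_t³/μ), so t = T/2 = 1.572×10^8 s.
Converting: 1.572×10^8 s ÷ 86400 s/day = 1820 days.

t = 1820 days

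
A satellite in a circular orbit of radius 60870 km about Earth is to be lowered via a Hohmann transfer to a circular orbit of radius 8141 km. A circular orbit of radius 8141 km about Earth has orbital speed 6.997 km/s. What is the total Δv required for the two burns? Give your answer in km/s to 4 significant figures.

From the circular-orbit relation v² = μ/r at r = 8141 km: μ = v²r = (6.997)² × 8141 = 3.98567×10^5 km³/s².
Semi-major axis of the transfer orbit: a_t = (60870 + 8141)/2 = 34505.5 km.
Circular speed at r₁: v₁ = √(μ/r₁) = √(3.98567×10^5/60870) = 2.559 km/s.
On the transfer ellipse at r₁, vis-viva equation gives v_a = √[μ(2/r₁ − 1/a_t)] = 1.243 km/s.
First burn Δv₁ = |v_a − v₁| = 1.316 km/s.
Circular speed at r₂: v₂ = √(μ/r₂) = 6.997 km/s.
Transfer-orbit speed at r₂: v_p = √[μ(2/r₂ − 1/a_t)] = 9.293 km/s.
Second burn Δv₂ = |v₂ − v_p| = 2.296 km/s.
Total Δv = Δv₁ + Δv₂ = 3.612 km/s.

Δv = 3.612 km/s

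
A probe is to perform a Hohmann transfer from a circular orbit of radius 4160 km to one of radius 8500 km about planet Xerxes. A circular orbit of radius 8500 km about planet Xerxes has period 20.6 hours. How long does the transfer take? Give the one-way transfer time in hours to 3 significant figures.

From Kepler's third law T² = 4π²r³/μ at r = 8500 km, T = 20.6 hours = 20.6 × 3600 s = 74160 s: μ = 4π²r³/T² = 4408.36 km³/s².
Semi-major axis of the transfer orbit: a_t = (4160 + 8500)/2 = 6330 km.
Transfer time t = π√(a_t³/μ) = π√((6330)³ / 4408.36) = 23830 s.
Converting: 23830 s ÷ 3600 s/hour = 6.62 hours.

t = 6.62 hours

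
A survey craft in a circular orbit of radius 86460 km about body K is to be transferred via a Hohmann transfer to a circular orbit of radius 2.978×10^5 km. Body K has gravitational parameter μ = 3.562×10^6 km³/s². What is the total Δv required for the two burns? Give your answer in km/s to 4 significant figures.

Δv = 2.711 km/s

Semi-major axis of the transfer orbit: a_t = (86460 + 2.978×10^5)/2 = 1.9213×10^5 km.
At r₁ the circular-orbit speed is v₁ = √(μ/r₁) = 6.4186 km/s.
On the transfer ellipse at r₁, vis-viva equation gives v_p = √[μ(2/r₁ − 1/a_t)] = 7.9911 km/s.
First burn Δv₁ = |v_p − v₁| = 1.5725 km/s.
At r₂, v₂ = √(μ/r₂) = 3.45847 km/s.
Transfer-orbit speed at r₂: v_a = √[μ(2/r₂ − 1/a_t)] = 2.32004 km/s.
Second burn Δv₂ = |v₂ − v_a| = 1.1384 km/s.
Δv = Δv₁ + Δv₂ = 1.5725 + 1.1384 = 2.711 km/s.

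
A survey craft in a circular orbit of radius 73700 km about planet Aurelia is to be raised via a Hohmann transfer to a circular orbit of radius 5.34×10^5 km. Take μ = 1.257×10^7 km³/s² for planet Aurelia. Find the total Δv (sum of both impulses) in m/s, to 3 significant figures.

The Hohmann ellipse has a_t = (r₁ + r₂)/2 = 3.0385×10^5 km.
At r₁ the circular-orbit speed is v₁ = √(μ/r₁) = 13.0597 km/s.
Transfer-orbit speed at r₁ (v² = μ(2/r − 1/a)): v_p = √[μ(2/r₁ − 1/a_t)] = 17.3131 km/s.
First burn Δv₁ = |v_p − v₁| = 4.2534 km/s.
At r₂, v₂ = √(μ/r₂) = 4.85173 km/s.
Transfer-orbit speed at r₂: v_a = √[μ(2/r₂ − 1/a_t)] = 2.38947 km/s.
Second burn Δv₂ = |v₂ − v_a| = 2.4623 km/s.
Total Δv = Δv₁ + Δv₂ = 6.716 km/s.

Δv = 6720 m/s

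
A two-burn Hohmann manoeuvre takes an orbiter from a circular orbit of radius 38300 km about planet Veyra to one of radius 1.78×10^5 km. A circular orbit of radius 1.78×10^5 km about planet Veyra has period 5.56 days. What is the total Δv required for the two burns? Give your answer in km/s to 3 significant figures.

From Kepler's third law T² = 4π²r³/μ at r = 1.78×10^5 km, T = 5.56 days = 5.56 × 86400 s = 4.80384×10^5 s: μ = 4π²r³/T² = 9.64812×10^5 km³/s².
Semi-major axis of the transfer orbit: a_t = (38300 + 1.780×10^5)/2 = 1.0815×10^5 km.
Circular speed at r₁: v₁ = √(μ/r₁) = √(9.64812×10^5/38300) = 5.019 km/s.
Transfer-orbit speed at r₁ (vis-viva): v_p = √[μ(2/r₁ − 1/a_t)] = 6.439 km/s.
First burn Δv₁ = |v_p − v₁| = 1.420 km/s.
Circular speed at r₂: v₂ = √(μ/r₂) = 2.3282 km/s.
Transfer-orbit speed at r₂: v_a = √[μ(2/r₂ − 1/a_t)] = 1.3855 km/s.
Second burn Δv₂ = |v₂ − v_a| = 0.9427 km/s.
Δv = Δv₁ + Δv₂ = 1.420 + 0.9427 = 2.363 km/s.

Δv = 2.36 km/s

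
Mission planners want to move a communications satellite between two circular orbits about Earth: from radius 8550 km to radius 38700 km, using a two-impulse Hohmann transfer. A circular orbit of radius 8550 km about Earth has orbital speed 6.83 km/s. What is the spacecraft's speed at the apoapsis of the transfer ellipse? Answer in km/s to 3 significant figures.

v = 1.93 km/s

From the circular-orbit relation v² = μ/r at r = 8550 km: μ = v²r = (6.83)² × 8550 = 3.98848×10^5 km³/s².
The Hohmann ellipse has a_t = (r₁ + r₂)/2 = 23625 km.
At apoapsis, r = 38700 km.
Vis-viva: v = √[μ(2/r − 1/a_t)] = √[3.98848×10^5 × (2/38700 − 1/23625)] = 1.931 km/s.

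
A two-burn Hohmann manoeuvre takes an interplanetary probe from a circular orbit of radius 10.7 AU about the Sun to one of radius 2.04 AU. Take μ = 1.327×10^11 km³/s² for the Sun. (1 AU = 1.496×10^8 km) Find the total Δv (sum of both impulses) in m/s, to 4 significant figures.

In km: r₁ = 10.7 × 1.496×10^8 = 1.60072×10^9 km; r₂ = 2.04 × 1.496×10^8 = 3.05184×10^8 km.
The Hohmann ellipse has a_t = (r₁ + r₂)/2 = 9.52952×10^8 km.
At r₁ the circular-orbit speed is v₁ = √(μ/r₁) = 9.1050 km/s.
On the transfer ellipse at r₁, v² = μ(2/r − 1/a) gives v_a = √[μ(2/r₁ − 1/a_t)] = 5.1526 km/s.
First burn Δv₁ = |v_a − v₁| = 3.9524 km/s.
Circular speed at r₂: v₂ = √(μ/r₂) = 20.8523 km/s.
Transfer-orbit speed at r₂: v_p = √[μ(2/r₂ − 1/a_t)] = 27.0257 km/s.
Second burn Δv₂ = |v₂ − v_p| = 6.1734 km/s.
Δv = Δv₁ + Δv₂ = 3.9524 + 6.1734 = 10.13 km/s.

Δv = 10130 m/s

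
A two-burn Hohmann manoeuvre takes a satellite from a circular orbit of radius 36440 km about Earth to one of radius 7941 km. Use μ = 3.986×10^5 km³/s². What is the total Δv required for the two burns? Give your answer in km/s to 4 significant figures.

Δv = 3.323 km/s

Transfer-ellipse semi-major axis a_t = (r₁ + r₂)/2 = (36440 + 7941)/2 = 22190.5 km.
At r₁ the circular-orbit speed is v₁ = √(μ/r₁) = 3.307 km/s.
On the transfer ellipse at r₁, v² = μ(2/r − 1/a) gives v_a = √[μ(2/r₁ − 1/a_t)] = 1.978 km/s.
First burn Δv₁ = |v_a − v₁| = 1.329 km/s.
At r₂, v₂ = √(μ/r₂) = 7.085 km/s.
Transfer-orbit speed at r₂: v_p = √[μ(2/r₂ − 1/a_t)] = 9.079 km/s.
Second burn Δv₂ = |v₂ − v_p| = 1.994 km/s.
Total Δv = Δv₁ + Δv₂ = 3.323 km/s.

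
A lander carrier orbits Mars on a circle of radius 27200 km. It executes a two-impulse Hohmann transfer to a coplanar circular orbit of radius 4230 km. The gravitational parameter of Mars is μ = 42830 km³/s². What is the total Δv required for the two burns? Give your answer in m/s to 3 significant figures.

Δv = 1610 m/s

Transfer-ellipse semi-major axis a_t = (r₁ + r₂)/2 = (27200 + 4230)/2 = 15715 km.
At r₁ the circular-orbit speed is v₁ = √(μ/r₁) = 1.2548 km/s.
On the transfer ellipse at r₁, v² = μ(2/r − 1/a) gives v_a = √[μ(2/r₁ − 1/a_t)] = 0.65103 km/s.
First burn Δv₁ = |v_a − v₁| = 0.6038 km/s.
At r₂, v₂ = √(μ/r₂) = 3.182 km/s.
Transfer-orbit speed at r₂: v_p = √[μ(2/r₂ − 1/a_t)] = 4.186 km/s.
Second burn Δv₂ = |v₂ − v_p| = 1.004 km/s.
Total Δv = Δv₁ + Δv₂ = 1.608 km/s.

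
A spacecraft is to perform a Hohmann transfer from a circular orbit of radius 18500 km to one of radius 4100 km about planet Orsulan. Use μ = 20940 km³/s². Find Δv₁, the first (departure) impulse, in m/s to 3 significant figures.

Semi-major axis of the transfer orbit: a_t = (18500 + 4100)/2 = 11300 km.
Circular speed at r = 18500 km: v_c = √(μ/r) = 1.06390 km/s.
Vis-viva on the transfer ellipse at r = 18500 km gives v_t = √[μ(2/r − 1/a_t)] = 0.640848 km/s.
Δv₁ = |v_t − v_c| = |0.640848 − 1.06390| = 0.4231 km/s.

Δv₁ = 423 m/s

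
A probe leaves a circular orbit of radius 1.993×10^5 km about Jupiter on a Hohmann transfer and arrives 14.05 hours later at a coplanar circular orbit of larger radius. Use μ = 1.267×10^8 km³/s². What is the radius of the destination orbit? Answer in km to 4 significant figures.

r₂ = 4.412×10^5 km

Transfer time t = 14.05 hours = 50580 s, and t = π√(a_t³/μ).
So a_t = (μ t²/π²)^(1/3) = (1.267×10^8 × (50580)² / π²)^(1/3) = 3.2024×10^5 km.
Since a_t = (r₁ + r₂)/2, r₂ = 2a_t − r₁ = 2×3.2024×10^5 − 1.993×10^5 = 4.4118×10^5 km.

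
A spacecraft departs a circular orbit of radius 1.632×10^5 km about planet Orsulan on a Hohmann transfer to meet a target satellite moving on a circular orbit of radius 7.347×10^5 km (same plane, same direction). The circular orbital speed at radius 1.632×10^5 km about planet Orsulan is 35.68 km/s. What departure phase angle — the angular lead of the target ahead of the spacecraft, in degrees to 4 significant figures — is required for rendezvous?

From the circular-orbit relation v² = μ/r at r = 1.632×10^5 km: μ = v²r = (35.68)² × 1.632×10^5 = 2.07764×10^8 km³/s².
Transfer-ellipse semi-major axis a_t = (r₁ + r₂)/2 = (1.632×10^5 + 7.347×10^5)/2 = 4.4895×10^5 km.
The half-period of the transfer ellipse is t = π√(a_t³/μ) = 65560 s.
The target's mean motion on its circular orbit is ω₂ = √(μ/r₂³) = 2.289×10^-5 rad/s.
Angle swept by the target during transfer: ω₂·t = 1.5007 rad = 85.98°.
Arrival is 180° from departure on the ellipse, so φ = 180° − 85.98° = 94.02°.

φ = 94.02°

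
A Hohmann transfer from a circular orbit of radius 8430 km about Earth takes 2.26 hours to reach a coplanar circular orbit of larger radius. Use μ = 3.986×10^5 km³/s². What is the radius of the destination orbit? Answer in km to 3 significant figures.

Transfer time t = 2.26 hours = 8136 s, and t = π√(a_t³/μ).
So a_t = (μ t²/π²)^(1/3) = (3.986×10^5 × (8136)² / π²)^(1/3) = 13879 km.
Since a_t = (r₁ + r₂)/2, r₂ = 2a_t − r₁ = 2×13879 − 8430 = 19328 km.

r₂ = 19300 km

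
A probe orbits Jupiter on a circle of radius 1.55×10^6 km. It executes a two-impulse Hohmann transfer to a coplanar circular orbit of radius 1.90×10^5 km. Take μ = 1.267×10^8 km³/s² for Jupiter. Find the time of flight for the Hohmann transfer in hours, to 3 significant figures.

t = 62.9 hours

The Hohmann ellipse has a_t = (r₁ + r₂)/2 = 8.700×10^5 km.
Transfer time t = π√(a_t³/μ) = π√((8.700×10^5)³ / 1.267×10^8) = 2.265×10^5 s.
Converting: 2.265×10^5 s ÷ 3600 s/hour = 62.9 hours.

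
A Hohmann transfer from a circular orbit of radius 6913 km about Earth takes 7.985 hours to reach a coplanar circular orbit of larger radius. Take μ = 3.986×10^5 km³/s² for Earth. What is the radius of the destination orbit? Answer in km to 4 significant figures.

Transfer time t = 7.985 hours = 28746 s, and t = π√(a_t³/μ).
So a_t = (μ t²/π²)^(1/3) = (3.986×10^5 × (28746)² / π²)^(1/3) = 32196 km.
Since a_t = (r₁ + r₂)/2, r₂ = 2a_t − r₁ = 2×32196 − 6913 = 57479 km.

r₂ = 57480 km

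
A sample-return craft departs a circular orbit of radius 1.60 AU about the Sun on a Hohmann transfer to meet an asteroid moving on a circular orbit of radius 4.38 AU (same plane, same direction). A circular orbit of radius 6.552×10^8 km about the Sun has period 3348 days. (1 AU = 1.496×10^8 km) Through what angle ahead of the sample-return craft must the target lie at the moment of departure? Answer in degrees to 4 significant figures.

From Kepler's third law T² = 4π²r³/μ at r = 6.552×10^8 km, T = 3348 days = 3348 × 86400 s = 2.892672×10^8 s: μ = 4π²r³/T² = 1.32704×10^11 km³/s².
In km: r₁ = 1.60 × 1.496×10^8 = 2.3936×10^8 km; r₂ = 4.38 × 1.496×10^8 = 6.55248×10^8 km.
Semi-major axis of the transfer orbit: a_t = (2.3936×10^8 + 6.55248×10^8)/2 = 4.47304×10^8 km.
The half-period of the transfer ellipse is t = π√(a_t³/μ) = 8.1585×10^7 s.
Target angular speed ω₂ = √(μ/r₂³) = 2.1719×10^-8 rad/s.
Angle swept by the target during transfer: ω₂·t = 1.7719 rad = 101.52°.
Arrival is 180° from departure on the ellipse, so φ = 180° − 101.52° = 78.48°.

φ = 78.48°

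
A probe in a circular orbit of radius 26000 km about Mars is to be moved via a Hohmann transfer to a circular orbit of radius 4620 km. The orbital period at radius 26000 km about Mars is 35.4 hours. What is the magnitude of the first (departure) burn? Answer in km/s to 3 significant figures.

Δv₁ = 0.578 km/s

From Kepler's third law T² = 4π²r³/μ at r = 26000 km, T = 35.4 hours = 35.4 × 3600 s = 1.2744×10^5 s: μ = 4π²r³/T² = 42723.6 km³/s².
The Hohmann ellipse has a_t = (r₁ + r₂)/2 = 15310 km.
Circular speed at r = 26000 km: v_c = √(μ/r) = 1.2819 km/s.
Transfer-orbit speed at the same r (vis-viva, a = a_t): v_t = √[μ(2/r − 1/a_t)] = 0.70418 km/s.
Δv₁ = |v_t − v_c| = |0.70418 − 1.2819| = 0.5777 km/s.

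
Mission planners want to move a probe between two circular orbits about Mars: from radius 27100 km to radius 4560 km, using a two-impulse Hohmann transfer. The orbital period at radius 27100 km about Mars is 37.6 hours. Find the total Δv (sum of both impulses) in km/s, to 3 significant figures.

Δv = 1.53 km/s

From Kepler's third law T² = 4π²r³/μ at r = 27100 km, T = 37.6 hours = 37.6 × 3600 s = 1.3536×10^5 s: μ = 4π²r³/T² = 42883.2 km³/s².
Semi-major axis of the transfer orbit: a_t = (27100 + 4560)/2 = 15830 km.
Circular speed at r₁: v₁ = √(μ/r₁) = √(42883.2/27100) = 1.258 km/s.
Transfer-orbit speed at r₁ (v² = μ(2/r − 1/a)): v_a = √[μ(2/r₁ − 1/a_t)] = 0.6752 km/s.
First burn Δv₁ = |v_a − v₁| = 0.5828 km/s.
At r₂, v₂ = √(μ/r₂) = 3.0666 km/s.
Transfer-orbit speed at r₂: v_p = √[μ(2/r₂ − 1/a_t)] = 4.0124 km/s.
Second burn Δv₂ = |v₂ − v_p| = 0.9458 km/s.
Δv = Δv₁ + Δv₂ = 0.5828 + 0.9458 = 1.529 km/s.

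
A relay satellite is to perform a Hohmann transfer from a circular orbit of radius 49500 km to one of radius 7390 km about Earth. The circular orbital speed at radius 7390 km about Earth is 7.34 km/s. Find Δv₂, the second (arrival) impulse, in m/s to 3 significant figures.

Δv₂ = 2340 m/s

From the circular-orbit relation v² = μ/r at r = 7390 km: μ = v²r = (7.34)² × 7390 = 3.98141×10^5 km³/s².
Semi-major axis of the transfer orbit: a_t = (49500 + 7390)/2 = 28445 km.
Circular speed at r = 7390 km: v_c = √(μ/r) = 7.340 km/s.
Vis-viva on the transfer ellipse at r = 7390 km gives v_t = √[μ(2/r − 1/a_t)] = 9.683 km/s.
Δv₂ = |v_t − v_c| = |9.683 − 7.340| = 2.343 km/s.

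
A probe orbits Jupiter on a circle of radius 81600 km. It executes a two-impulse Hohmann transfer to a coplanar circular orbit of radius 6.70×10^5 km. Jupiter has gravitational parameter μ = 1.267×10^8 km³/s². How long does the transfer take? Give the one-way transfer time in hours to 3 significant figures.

t = 17.9 hours

Transfer-ellipse semi-major axis a_t = (r₁ + r₂)/2 = (81600 + 6.700×10^5)/2 = 3.758×10^5 km.
Half the transfer-orbit period gives t = π√(a_t³/μ) = 64300 s.
Converting: 64300 s ÷ 3600 s/hour = 17.9 hours.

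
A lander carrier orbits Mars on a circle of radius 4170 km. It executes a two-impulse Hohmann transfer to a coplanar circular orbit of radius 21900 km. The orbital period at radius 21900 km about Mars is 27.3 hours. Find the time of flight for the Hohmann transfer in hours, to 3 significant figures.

t = 6.27 hours

From Kepler's third law T² = 4π²r³/μ at r = 21900 km, T = 27.3 hours = 27.3 × 3600 s = 98280 s: μ = 4π²r³/T² = 42930.1 km³/s².
Semi-major axis of the transfer orbit: a_t = (4170 + 21900)/2 = 13035 km.
By Kepler's third law the transfer-orbit period is T = 2π√(a_t³/μ), so t = T/2 = 22570 s.
Converting: 22570 s ÷ 3600 s/hour = 6.27 hours.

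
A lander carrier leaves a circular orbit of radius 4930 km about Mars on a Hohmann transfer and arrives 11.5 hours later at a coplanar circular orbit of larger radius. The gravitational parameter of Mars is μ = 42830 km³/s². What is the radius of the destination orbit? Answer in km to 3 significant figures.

r₂ = 34100 km

Transfer time t = 11.5 hours = 41400 s, and t = π√(a_t³/μ).
So a_t = (μ t²/π²)^(1/3) = (42830 × (41400)² / π²)^(1/3) = 19520 km.
Since a_t = (r₁ + r₂)/2, r₂ = 2a_t − r₁ = 2×19520 − 4930 = 34110 km.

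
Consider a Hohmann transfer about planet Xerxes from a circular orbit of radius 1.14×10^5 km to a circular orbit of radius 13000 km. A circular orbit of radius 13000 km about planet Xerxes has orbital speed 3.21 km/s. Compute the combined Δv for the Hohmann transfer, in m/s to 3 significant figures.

From the circular-orbit relation v² = μ/r at r = 13000 km: μ = v²r = (3.21)² × 13000 = 1.33953×10^5 km³/s².
Transfer-ellipse semi-major axis a_t = (r₁ + r₂)/2 = (1.140×10^5 + 13000)/2 = 63500 km.
Circular speed at r₁: v₁ = √(μ/r₁) = √(1.33953×10^5/1.140×10^5) = 1.08399 km/s.
Transfer-orbit speed at r₁ (vis-viva equation): v_a = √[μ(2/r₁ − 1/a_t)] = 0.490466 km/s.
First burn Δv₁ = |v_a − v₁| = 0.59352 km/s.
Circular speed at r₂: v₂ = √(μ/r₂) = 3.210 km/s.
Transfer-orbit speed at r₂: v_p = √[μ(2/r₂ − 1/a_t)] = 4.301 km/s.
Second burn Δv₂ = |v₂ − v_p| = 1.0910 km/s.
Δv = Δv₁ + Δv₂ = 0.59352 + 1.0910 = 1.685 km/s.

Δv = 1680 m/s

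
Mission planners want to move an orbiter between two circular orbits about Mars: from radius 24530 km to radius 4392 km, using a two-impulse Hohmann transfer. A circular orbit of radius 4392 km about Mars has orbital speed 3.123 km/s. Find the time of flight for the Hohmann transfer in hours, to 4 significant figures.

From the circular-orbit relation v² = μ/r at r = 4392 km: μ = v²r = (3.123)² × 4392 = 42835.7 km³/s².
Transfer-ellipse semi-major axis a_t = (r₁ + r₂)/2 = (24530 + 4392)/2 = 14461 km.
Transfer time t = π√(a_t³/μ) = π√((14461)³ / 42835.7) = 26396 s.
Converting: 26396 s ÷ 3600 s/hour = 7.332 hours.

t = 7.332 hours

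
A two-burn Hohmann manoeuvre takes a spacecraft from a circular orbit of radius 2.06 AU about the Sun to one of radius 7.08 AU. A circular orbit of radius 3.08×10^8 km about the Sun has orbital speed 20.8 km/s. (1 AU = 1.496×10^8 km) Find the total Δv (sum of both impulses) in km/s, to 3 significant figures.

From the circular-orbit relation v² = μ/r at r = 3.08×10^8 km: μ = v²r = (20.8)² × 3.08×10^8 = 1.33253×10^11 km³/s².
In km: r₁ = 2.06 × 1.496×10^8 = 3.08176×10^8 km; r₂ = 7.08 × 1.496×10^8 = 1.059168×10^9 km.
Transfer-ellipse semi-major axis a_t = (r₁ + r₂)/2 = (3.08176×10^8 + 1.059168×10^9)/2 = 6.83672×10^8 km.
At r₁ the circular-orbit speed is v₁ = √(μ/r₁) = 20.794 km/s.
Transfer-orbit speed at r₁ (vis-viva equation): v_p = √[μ(2/r₁ − 1/a_t)] = 25.882 km/s.
First burn Δv₁ = |v_p − v₁| = 5.088 km/s.
At r₂, v₂ = √(μ/r₂) = 11.2165 km/s.
Transfer-orbit speed at r₂: v_a = √[μ(2/r₂ − 1/a_t)] = 7.53064 km/s.
Second burn Δv₂ = |v₂ − v_a| = 3.686 km/s.
Total Δv = Δv₁ + Δv₂ = 8.774 km/s.

Δv = 8.77 km/s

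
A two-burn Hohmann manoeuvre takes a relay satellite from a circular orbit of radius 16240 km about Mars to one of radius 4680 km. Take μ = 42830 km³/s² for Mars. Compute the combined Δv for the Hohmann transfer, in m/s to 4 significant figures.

Δv = 1282 m/s

The Hohmann ellipse has a_t = (r₁ + r₂)/2 = 10460 km.
Circular speed at r₁: v₁ = √(μ/r₁) = √(42830/16240) = 1.6240 km/s.
Transfer-orbit speed at r₁ (v² = μ(2/r − 1/a)): v_a = √[μ(2/r₁ − 1/a_t)] = 1.0863 km/s.
First burn Δv₁ = |v_a − v₁| = 0.5377 km/s.
Circular speed at r₂: v₂ = √(μ/r₂) = 3.0252 km/s.
Transfer-orbit speed at r₂: v_p = √[μ(2/r₂ − 1/a_t)] = 3.7695 km/s.
Second burn Δv₂ = |v₂ − v_p| = 0.7443 km/s.
Δv = Δv₁ + Δv₂ = 0.5377 + 0.7443 = 1.282 km/s.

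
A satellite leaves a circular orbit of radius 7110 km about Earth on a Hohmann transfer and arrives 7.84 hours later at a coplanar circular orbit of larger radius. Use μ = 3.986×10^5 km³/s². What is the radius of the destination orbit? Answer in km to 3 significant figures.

r₂ = 56500 km

Transfer time t = 7.84 hours = 28224 s, and t = π√(a_t³/μ).
So a_t = (μ t²/π²)^(1/3) = (3.986×10^5 × (28224)² / π²)^(1/3) = 31805 km.
Since a_t = (r₁ + r₂)/2, r₂ = 2a_t − r₁ = 2×31805 − 7110 = 56500 km.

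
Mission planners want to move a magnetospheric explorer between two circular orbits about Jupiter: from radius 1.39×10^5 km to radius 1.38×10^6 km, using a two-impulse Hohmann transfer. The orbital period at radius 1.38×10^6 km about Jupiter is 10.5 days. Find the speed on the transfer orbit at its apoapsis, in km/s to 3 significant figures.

From Kepler's third law T² = 4π²r³/μ at r = 1.38×10^6 km, T = 10.5 days = 10.5 × 86400 s = 9.072×10^5 s: μ = 4π²r³/T² = 1.26064×10^8 km³/s².
Transfer-ellipse semi-major axis a_t = (r₁ + r₂)/2 = (1.390×10^5 + 1.380×10^6)/2 = 7.595×10^5 km.
At apoapsis, r = 1.380×10^6 km.
Vis-viva: v = √[μ(2/r − 1/a_t)] = √[1.26064×10^8 × (2/1.380×10^6 − 1/7.595×10^5)] = 4.089 km/s.

v = 4.09 km/s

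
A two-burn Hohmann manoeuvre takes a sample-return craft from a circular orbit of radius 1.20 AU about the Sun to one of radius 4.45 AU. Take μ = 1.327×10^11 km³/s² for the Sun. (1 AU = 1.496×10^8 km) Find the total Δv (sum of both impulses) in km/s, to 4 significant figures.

In km: r₁ = 1.20 × 1.496×10^8 = 1.7952×10^8 km; r₂ = 4.45 × 1.496×10^8 = 6.6572×10^8 km.
The Hohmann ellipse has a_t = (r₁ + r₂)/2 = 4.2262×10^8 km.
At r₁ the circular-orbit speed is v₁ = √(μ/r₁) = 27.188 km/s.
On the transfer ellipse at r₁, vis-viva gives v_p = √[μ(2/r₁ − 1/a_t)] = 34.123 km/s.
First burn Δv₁ = |v_p − v₁| = 6.935 km/s.
Circular speed at r₂: v₂ = √(μ/r₂) = 14.119 km/s.
Transfer-orbit speed at r₂: v_a = √[μ(2/r₂ − 1/a_t)] = 9.2018 km/s.
Second burn Δv₂ = |v₂ − v_a| = 4.917 km/s.
Δv = Δv₁ + Δv₂ = 6.935 + 4.917 = 11.85 km/s.

Δv = 11.85 km/s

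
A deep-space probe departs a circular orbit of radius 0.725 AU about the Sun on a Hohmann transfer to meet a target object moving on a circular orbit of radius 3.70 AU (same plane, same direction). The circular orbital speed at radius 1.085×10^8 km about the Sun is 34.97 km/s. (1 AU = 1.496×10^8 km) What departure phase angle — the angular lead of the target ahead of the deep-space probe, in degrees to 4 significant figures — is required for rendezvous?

φ = 96.77°

From the circular-orbit relation v² = μ/r at r = 1.085×10^8 km: μ = v²r = (34.97)² × 1.085×10^8 = 1.32685×10^11 km³/s².
In km: r₁ = 0.725 × 1.496×10^8 = 1.0846×10^8 km; r₂ = 3.70 × 1.496×10^8 = 5.5352×10^8 km.
Semi-major axis of the transfer orbit: a_t = (1.0846×10^8 + 5.5352×10^8)/2 = 3.3099×10^8 km.
Transfer time t = π√(a_t³/μ) = 5.1935×10^7 s.
Target angular speed ω₂ = √(μ/r₂³) = 2.7971×10^-8 rad/s.
Angle swept by the target during transfer: ω₂·t = 1.4527 rad = 83.23°.
Arrival is 180° from departure on the ellipse, so φ = 180° − 83.23° = 96.77°.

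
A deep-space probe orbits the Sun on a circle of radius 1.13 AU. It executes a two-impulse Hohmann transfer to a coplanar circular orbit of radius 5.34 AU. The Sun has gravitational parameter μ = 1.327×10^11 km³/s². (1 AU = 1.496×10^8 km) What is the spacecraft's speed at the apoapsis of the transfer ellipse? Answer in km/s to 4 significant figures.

In km: r₁ = 1.13 × 1.496×10^8 = 1.69048×10^8 km; r₂ = 5.34 × 1.496×10^8 = 7.98864×10^8 km.
Transfer-ellipse semi-major axis a_t = (r₁ + r₂)/2 = (1.69048×10^8 + 7.98864×10^8)/2 = 4.83956×10^8 km.
At apoapsis, r = 7.98864×10^8 km.
Vis-viva: v = √[μ(2/r − 1/a_t)] = √[1.327×10^11 × (2/7.98864×10^8 − 1/4.83956×10^8)] = 7.617 km/s.

v = 7.617 km/s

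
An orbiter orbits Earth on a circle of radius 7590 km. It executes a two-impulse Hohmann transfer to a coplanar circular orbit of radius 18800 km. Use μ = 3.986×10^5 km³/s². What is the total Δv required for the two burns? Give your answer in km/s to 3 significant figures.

Δv = 2.52 km/s

Transfer-ellipse semi-major axis a_t = (r₁ + r₂)/2 = (7590 + 18800)/2 = 13195 km.
At r₁ the circular-orbit speed is v₁ = √(μ/r₁) = 7.2468 km/s.
On the transfer ellipse at r₁, vis-viva equation gives v_p = √[μ(2/r₁ − 1/a_t)] = 8.6501 km/s.
First burn Δv₁ = |v_p − v₁| = 1.4033 km/s.
Circular speed at r₂: v₂ = √(μ/r₂) = 4.6046 km/s.
Transfer-orbit speed at r₂: v_a = √[μ(2/r₂ − 1/a_t)] = 3.4923 km/s.
Second burn Δv₂ = |v₂ − v_a| = 1.1123 km/s.
Total Δv = Δv₁ + Δv₂ = 2.516 km/s.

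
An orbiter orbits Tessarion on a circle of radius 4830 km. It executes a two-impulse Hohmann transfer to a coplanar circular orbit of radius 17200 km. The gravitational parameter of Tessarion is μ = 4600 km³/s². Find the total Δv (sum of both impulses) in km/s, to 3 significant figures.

Δv = 0.418 km/s

Transfer-ellipse semi-major axis a_t = (r₁ + r₂)/2 = (4830 + 17200)/2 = 11015 km.
At r₁ the circular-orbit speed is v₁ = √(μ/r₁) = 0.97590 km/s.
Transfer-orbit speed at r₁ (vis-viva): v_p = √[μ(2/r₁ − 1/a_t)] = 1.2195 km/s.
First burn Δv₁ = |v_p − v₁| = 0.2436 km/s.
Circular speed at r₂: v₂ = √(μ/r₂) = 0.5171 km/s.
Transfer-orbit speed at r₂: v_a = √[μ(2/r₂ − 1/a_t)] = 0.3424 km/s.
Second burn Δv₂ = |v₂ − v_a| = 0.1747 km/s.
Total Δv = Δv₁ + Δv₂ = 0.4183 km/s.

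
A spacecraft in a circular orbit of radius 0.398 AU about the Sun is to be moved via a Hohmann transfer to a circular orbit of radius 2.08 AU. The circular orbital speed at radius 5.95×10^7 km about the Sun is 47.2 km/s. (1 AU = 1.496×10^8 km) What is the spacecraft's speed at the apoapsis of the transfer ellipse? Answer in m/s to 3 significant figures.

v = 11700 m/s

From the circular-orbit relation v² = μ/r at r = 5.95×10^7 km: μ = v²r = (47.2)² × 5.95×10^7 = 1.32556×10^11 km³/s².
In km: r₁ = 0.398 × 1.496×10^8 = 5.95408×10^7 km; r₂ = 2.08 × 1.496×10^8 = 3.11168×10^8 km.
Semi-major axis of the transfer orbit: a_t = (5.95408×10^7 + 3.11168×10^8)/2 = 1.853544×10^8 km.
The apoapsis of the transfer ellipse is at r = 3.11168×10^8 km.
Vis-viva: v = √[μ(2/r − 1/a_t)] = √[1.32556×10^11 × (2/3.11168×10^8 − 1/1.853544×10^8)] = 11.70 km/s.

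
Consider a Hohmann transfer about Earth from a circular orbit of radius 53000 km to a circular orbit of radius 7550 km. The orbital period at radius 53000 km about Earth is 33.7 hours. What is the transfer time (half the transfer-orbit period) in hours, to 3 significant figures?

From Kepler's third law T² = 4π²r³/μ at r = 53000 km, T = 33.7 hours = 33.7 × 3600 s = 1.2132×10^5 s: μ = 4π²r³/T² = 3.99321×10^5 km³/s².
Semi-major axis of the transfer orbit: a_t = (53000 + 7550)/2 = 30275 km.
Half the transfer-orbit period gives t = π√(a_t³/μ) = 26189 s.
Converting: 26189 s ÷ 3600 s/hour = 7.27 hours.

t = 7.27 hours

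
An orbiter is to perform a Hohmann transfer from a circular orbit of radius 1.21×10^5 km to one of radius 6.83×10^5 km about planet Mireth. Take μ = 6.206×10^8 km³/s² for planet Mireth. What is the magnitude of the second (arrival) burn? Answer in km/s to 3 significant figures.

Transfer-ellipse semi-major axis a_t = (r₁ + r₂)/2 = (1.210×10^5 + 6.830×10^5)/2 = 4.020×10^5 km.
Circular speed at r = 6.830×10^5 km: v_c = √(μ/r) = 30.144 km/s.
Transfer-orbit speed at the same r (vis-viva, a = a_t): v_t = √[μ(2/r − 1/a_t)] = 16.538 km/s.
Δv₂ = |v_t − v_c| = |16.538 − 30.144| = 13.61 km/s.

Δv₂ = 13.6 km/s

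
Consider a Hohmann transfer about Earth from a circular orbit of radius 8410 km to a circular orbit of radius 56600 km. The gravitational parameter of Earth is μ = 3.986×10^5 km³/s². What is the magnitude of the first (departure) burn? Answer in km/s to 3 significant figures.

Transfer-ellipse semi-major axis a_t = (r₁ + r₂)/2 = (8410 + 56600)/2 = 32505 km.
On the circular orbit at r = 8410 km, v_c = √(μ/r) = 6.8845 km/s.
Vis-viva on the transfer ellipse at r = 8410 km gives v_t = √[μ(2/r − 1/a_t)] = 9.0846 km/s.
Δv₁ = |v_t − v_c| = |9.0846 − 6.8845| = 2.200 km/s.

Δv₁ = 2.20 km/s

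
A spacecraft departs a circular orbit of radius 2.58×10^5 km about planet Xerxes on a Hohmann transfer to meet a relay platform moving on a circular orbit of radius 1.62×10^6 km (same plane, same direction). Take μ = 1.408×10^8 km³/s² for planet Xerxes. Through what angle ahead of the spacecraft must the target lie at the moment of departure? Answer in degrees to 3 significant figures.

φ = 101°

The Hohmann ellipse has a_t = (r₁ + r₂)/2 = 9.390×10^5 km.
Transfer time t = π√(a_t³/μ) = 2.409×10^5 s.
Target angular speed ω₂ = √(μ/r₂³) = 5.755×10^-6 rad/s.
Angle swept by the target during transfer: ω₂·t = 1.3864 rad = 79.43°.
The spacecraft traverses 180° on the transfer ellipse, so the target must lead by 180° − 79.43° = 101°.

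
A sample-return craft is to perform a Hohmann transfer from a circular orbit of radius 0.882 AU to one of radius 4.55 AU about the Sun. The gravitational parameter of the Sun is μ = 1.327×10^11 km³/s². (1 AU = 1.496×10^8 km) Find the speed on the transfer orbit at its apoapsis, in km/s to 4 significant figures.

In km: r₁ = 0.882 × 1.496×10^8 = 1.319472×10^8 km; r₂ = 4.55 × 1.496×10^8 = 6.8068×10^8 km.
Semi-major axis of the transfer orbit: a_t = (1.319472×10^8 + 6.8068×10^8)/2 = 4.063136×10^8 km.
At apoapsis, r = 6.8068×10^8 km.
Applying v² = μ(2/r − 1/a_t): v = 7.957 km/s.

v = 7.957 km/s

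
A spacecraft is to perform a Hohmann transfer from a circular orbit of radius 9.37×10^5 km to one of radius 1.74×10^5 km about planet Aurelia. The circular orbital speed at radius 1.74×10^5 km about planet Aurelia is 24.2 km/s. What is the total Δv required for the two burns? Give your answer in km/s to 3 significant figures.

From the circular-orbit relation v² = μ/r at r = 1.74×10^5 km: μ = v²r = (24.2)² × 1.74×10^5 = 1.01901×10^8 km³/s².
The Hohmann ellipse has a_t = (r₁ + r₂)/2 = 5.555×10^5 km.
At r₁ the circular-orbit speed is v₁ = √(μ/r₁) = 10.4285 km/s.
Transfer-orbit speed at r₁ (vis-viva): v_a = √[μ(2/r₁ − 1/a_t)] = 5.83650 km/s.
First burn Δv₁ = |v_a − v₁| = 4.592 km/s.
At r₂, v₂ = √(μ/r₂) = 24.20 km/s.
Transfer-orbit speed at r₂: v_p = √[μ(2/r₂ − 1/a_t)] = 31.43 km/s.
Second burn Δv₂ = |v₂ − v_p| = 7.230 km/s.
Δv = Δv₁ + Δv₂ = 4.592 + 7.230 = 11.82 km/s.

Δv = 11.8 km/s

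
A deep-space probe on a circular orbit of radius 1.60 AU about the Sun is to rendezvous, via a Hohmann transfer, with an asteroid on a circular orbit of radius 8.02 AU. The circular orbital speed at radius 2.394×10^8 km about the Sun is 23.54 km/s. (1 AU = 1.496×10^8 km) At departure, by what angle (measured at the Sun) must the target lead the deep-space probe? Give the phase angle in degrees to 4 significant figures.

φ = 96.40°

From the circular-orbit relation v² = μ/r at r = 2.394×10^8 km: μ = v²r = (23.54)² × 2.394×10^8 = 1.32659×10^11 km³/s².
In km: r₁ = 1.60 × 1.496×10^8 = 2.3936×10^8 km; r₂ = 8.02 × 1.496×10^8 = 1.199792×10^9 km.
Transfer-ellipse semi-major axis a_t = (r₁ + r₂)/2 = (2.3936×10^8 + 1.199792×10^9)/2 = 7.19576×10^8 km.
The half-period of the transfer ellipse is t = π√(a_t³/μ) = 1.66493×10^8 s.
The target's mean motion on its circular orbit is ω₂ = √(μ/r₂³) = 8.76415×10^-9 rad/s.
Angle swept by the target during transfer: ω₂·t = 1.45917 rad = 83.60°.
The deep-space probe traverses 180° on the transfer ellipse, so the target must lead by 180° − 83.60° = 96.40°.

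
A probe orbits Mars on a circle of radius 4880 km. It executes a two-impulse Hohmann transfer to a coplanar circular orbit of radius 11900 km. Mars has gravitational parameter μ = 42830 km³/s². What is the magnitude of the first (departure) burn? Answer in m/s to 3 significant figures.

Δv₁ = 566 m/s

Semi-major axis of the transfer orbit: a_t = (4880 + 11900)/2 = 8390 km.
Circular speed at r = 4880 km: v_c = √(μ/r) = 2.9625 km/s.
Transfer-orbit speed at the same r (vis-viva, a = a_t): v_t = √[μ(2/r − 1/a_t)] = 3.5282 km/s.
Δv₁ = |v_t − v_c| = |3.5282 − 2.9625| = 0.5657 km/s.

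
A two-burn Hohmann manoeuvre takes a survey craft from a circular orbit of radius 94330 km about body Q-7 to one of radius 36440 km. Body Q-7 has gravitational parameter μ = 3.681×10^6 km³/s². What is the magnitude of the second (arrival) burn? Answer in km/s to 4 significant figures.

Semi-major axis of the transfer orbit: a_t = (94330 + 36440)/2 = 65385 km.
Circular speed at r = 36440 km: v_c = √(μ/r) = 10.051 km/s.
Transfer-orbit speed at the same r (vis-viva, a = a_t): v_t = √[μ(2/r − 1/a_t)] = 12.072 km/s.
Δv₂ = |v_t − v_c| = |12.072 − 10.051| = 2.021 km/s.

Δv₂ = 2.021 km/s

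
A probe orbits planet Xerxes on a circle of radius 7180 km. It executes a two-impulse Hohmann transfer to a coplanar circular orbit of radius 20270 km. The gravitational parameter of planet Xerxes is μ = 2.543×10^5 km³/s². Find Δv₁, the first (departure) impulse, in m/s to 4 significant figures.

Semi-major axis of the transfer orbit: a_t = (7180 + 20270)/2 = 13725 km.
Circular speed at r = 7180 km: v_c = √(μ/r) = 5.951 km/s.
Transfer-orbit speed at the same r (vis-viva, a = a_t): v_t = √[μ(2/r − 1/a_t)] = 7.232 km/s.
Δv₁ = |v_t − v_c| = |7.232 − 5.951| = 1.281 km/s.

Δv₁ = 1281 m/s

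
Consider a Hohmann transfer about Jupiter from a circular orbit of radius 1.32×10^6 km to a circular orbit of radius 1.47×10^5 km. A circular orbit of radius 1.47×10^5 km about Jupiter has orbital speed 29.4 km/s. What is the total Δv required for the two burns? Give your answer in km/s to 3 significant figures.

From the circular-orbit relation v² = μ/r at r = 1.47×10^5 km: μ = v²r = (29.4)² × 1.47×10^5 = 1.27061×10^8 km³/s².
Transfer-ellipse semi-major axis a_t = (r₁ + r₂)/2 = (1.320×10^6 + 1.470×10^5)/2 = 7.335×10^5 km.
Circular speed at r₁: v₁ = √(μ/r₁) = √(1.27061×10^8/1.320×10^6) = 9.811 km/s.
On the transfer ellipse at r₁, vis-viva equation gives v_a = √[μ(2/r₁ − 1/a_t)] = 4.392 km/s.
First burn Δv₁ = |v_a − v₁| = 5.419 km/s.
At r₂, v₂ = √(μ/r₂) = 29.40 km/s.
Transfer-orbit speed at r₂: v_p = √[μ(2/r₂ − 1/a_t)] = 39.44 km/s.
Second burn Δv₂ = |v₂ − v_p| = 10.04 km/s.
Total Δv = Δv₁ + Δv₂ = 15.46 km/s.

Δv = 15.5 km/s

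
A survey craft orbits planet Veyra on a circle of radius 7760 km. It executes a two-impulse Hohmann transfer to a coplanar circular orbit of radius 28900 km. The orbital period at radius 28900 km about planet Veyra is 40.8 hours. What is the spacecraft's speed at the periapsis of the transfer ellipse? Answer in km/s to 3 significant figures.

From Kepler's third law T² = 4π²r³/μ at r = 28900 km, T = 40.8 hours = 40.8 × 3600 s = 1.4688×10^5 s: μ = 4π²r³/T² = 44170.1 km³/s².
Semi-major axis of the transfer orbit: a_t = (7760 + 28900)/2 = 18330 km.
The periapsis of the transfer ellipse is at r = 7760 km.
From the vis-viva equation, v = √[μ(2/r − 1/a_t)] = 2.996 km/s.

v = 3.00 km/s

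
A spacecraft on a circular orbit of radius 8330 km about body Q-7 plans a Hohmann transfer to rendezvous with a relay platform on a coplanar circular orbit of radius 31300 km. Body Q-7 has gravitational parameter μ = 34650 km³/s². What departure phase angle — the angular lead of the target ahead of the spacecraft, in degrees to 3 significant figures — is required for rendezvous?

Semi-major axis of the transfer orbit: a_t = (8330 + 31300)/2 = 19815 km.
Transfer time t = π√(a_t³/μ) = 47075 s.
The target's mean motion on its circular orbit is ω₂ = √(μ/r₂³) = 3.3615×10^-5 rad/s.
Angle swept by the target during transfer: ω₂·t = 1.58243 rad = 90.67°.
The spacecraft traverses 180° on the transfer ellipse, so the target must lead by 180° − 90.67° = 89.3°.

φ = 89.3°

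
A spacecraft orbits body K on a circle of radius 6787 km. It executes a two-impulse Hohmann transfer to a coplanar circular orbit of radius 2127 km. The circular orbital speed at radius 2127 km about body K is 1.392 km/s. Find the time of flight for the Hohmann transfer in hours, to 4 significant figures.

From the circular-orbit relation v² = μ/r at r = 2127 km: μ = v²r = (1.392)² × 2127 = 4121.41 km³/s².
Semi-major axis of the transfer orbit: a_t = (6787 + 2127)/2 = 4457 km.
By Kepler's third law the transfer-orbit period is T = 2π√(a_t³/μ), so t = T/2 = 14561 s.
Converting: 14561 s ÷ 3600 s/hour = 4.045 hours.

t = 4.045 hours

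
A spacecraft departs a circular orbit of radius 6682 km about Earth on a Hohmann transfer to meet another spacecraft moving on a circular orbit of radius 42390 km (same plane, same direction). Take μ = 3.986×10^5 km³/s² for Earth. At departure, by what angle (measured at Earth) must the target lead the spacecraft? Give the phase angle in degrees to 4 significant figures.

Semi-major axis of the transfer orbit: a_t = (6682 + 42390)/2 = 24536 km.
Transfer time t = π√(a_t³/μ) = 19124.4 s.
The target's mean motion on its circular orbit is ω₂ = √(μ/r₂³) = 7.23392×10^-5 rad/s.
Angle swept by the target during transfer: ω₂·t = 1.38344 rad = 79.27°.
Arrival is 180° from departure on the ellipse, so φ = 180° − 79.27° = 100.7°.

φ = 100.7°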